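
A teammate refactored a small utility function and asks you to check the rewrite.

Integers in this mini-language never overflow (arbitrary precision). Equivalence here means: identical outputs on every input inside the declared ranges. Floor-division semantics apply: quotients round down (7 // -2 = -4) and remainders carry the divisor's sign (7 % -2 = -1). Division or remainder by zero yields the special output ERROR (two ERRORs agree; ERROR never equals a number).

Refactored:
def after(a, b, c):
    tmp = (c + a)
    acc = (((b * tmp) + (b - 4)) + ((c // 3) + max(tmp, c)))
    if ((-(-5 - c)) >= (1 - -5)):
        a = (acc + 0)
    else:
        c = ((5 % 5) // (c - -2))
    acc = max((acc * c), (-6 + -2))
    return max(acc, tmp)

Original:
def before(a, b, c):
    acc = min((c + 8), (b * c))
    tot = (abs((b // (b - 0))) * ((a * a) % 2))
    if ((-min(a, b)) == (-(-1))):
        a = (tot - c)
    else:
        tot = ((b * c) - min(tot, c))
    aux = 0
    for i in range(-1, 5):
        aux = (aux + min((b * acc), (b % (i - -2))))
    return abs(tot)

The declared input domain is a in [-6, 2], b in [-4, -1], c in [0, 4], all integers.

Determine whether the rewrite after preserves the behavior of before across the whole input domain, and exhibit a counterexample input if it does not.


Take a=-6, b=-4, c=1.
before: acc becomes -4; next tot becomes 0; next ((-min(a, b)) == (-(-1))) evaluates to false; next tot becomes -4; next aux becomes 0; next at i=-1:; next aux becomes 0; next at i=0:; next aux becomes 0; next at i=1:; next aux becomes 2; next at i=2:; next aux becomes 2; next at i=3:; next aux becomes 3; next at i=4:; next aux becomes 5; next final value 4
after: tmp becomes -5; next acc becomes 13; next ((-(-5 - c)) >= (1 - -5)) evaluates to true; next a becomes 13; next acc becomes 13; next final value 13
4 vs 13 — the two versions disagree here.
verdict: not equivalent; witness: a=-6, b=-4, c=1


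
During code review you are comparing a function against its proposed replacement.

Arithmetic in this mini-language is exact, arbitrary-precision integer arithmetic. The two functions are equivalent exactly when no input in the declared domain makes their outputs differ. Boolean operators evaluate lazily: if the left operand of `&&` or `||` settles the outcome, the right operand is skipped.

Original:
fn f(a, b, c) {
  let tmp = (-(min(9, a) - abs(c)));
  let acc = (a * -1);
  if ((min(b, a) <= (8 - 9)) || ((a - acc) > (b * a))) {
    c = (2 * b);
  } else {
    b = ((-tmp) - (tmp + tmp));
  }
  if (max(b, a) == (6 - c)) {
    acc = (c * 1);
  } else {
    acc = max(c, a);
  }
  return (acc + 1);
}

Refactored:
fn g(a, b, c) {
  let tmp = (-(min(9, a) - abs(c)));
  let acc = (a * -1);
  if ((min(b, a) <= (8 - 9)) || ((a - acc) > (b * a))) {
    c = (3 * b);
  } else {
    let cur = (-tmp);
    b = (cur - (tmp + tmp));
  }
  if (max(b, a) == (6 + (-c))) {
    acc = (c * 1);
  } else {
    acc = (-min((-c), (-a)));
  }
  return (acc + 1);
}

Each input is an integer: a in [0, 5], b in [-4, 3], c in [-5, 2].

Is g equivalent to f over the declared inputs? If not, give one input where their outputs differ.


Input a=1, b=1, c=-5: 3 from f versus 4 from g.
verdict: not equivalent; witness: a=1, b=1, c=-5


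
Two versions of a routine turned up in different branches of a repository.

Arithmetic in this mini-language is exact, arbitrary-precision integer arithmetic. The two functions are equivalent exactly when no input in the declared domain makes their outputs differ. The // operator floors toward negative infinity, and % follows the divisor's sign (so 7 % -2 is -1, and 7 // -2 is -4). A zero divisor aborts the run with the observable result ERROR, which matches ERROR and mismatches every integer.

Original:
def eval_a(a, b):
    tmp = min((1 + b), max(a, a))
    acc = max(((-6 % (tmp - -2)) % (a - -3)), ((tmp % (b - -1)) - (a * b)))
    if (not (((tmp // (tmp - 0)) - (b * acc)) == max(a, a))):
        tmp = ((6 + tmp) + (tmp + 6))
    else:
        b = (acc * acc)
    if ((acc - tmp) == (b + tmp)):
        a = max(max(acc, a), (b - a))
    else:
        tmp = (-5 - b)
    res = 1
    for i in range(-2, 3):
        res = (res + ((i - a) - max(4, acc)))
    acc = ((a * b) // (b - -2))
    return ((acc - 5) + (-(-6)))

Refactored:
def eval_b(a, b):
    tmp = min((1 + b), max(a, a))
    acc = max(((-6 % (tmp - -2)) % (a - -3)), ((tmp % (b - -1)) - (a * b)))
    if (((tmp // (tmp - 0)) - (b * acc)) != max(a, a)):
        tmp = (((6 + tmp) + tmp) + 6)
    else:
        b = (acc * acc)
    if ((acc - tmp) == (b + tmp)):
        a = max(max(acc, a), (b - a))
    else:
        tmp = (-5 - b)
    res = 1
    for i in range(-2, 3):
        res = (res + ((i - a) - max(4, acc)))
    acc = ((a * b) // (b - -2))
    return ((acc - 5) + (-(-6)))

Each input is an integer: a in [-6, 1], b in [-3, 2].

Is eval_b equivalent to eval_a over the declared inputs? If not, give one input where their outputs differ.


The two versions differ — the changes include comparison usage differs; and boolean connective usage differs.
One worked example (a=-2, b=-2) — eval_a: tmp becomes -2; next hits division by zero so the output is ERROR; eval_b: tmp becomes -2; next hits division by zero so the output is ERROR; agreement on ERROR.
Checked all 48 inputs in the declared domain: the outputs agree on every one.
verdict: equivalent


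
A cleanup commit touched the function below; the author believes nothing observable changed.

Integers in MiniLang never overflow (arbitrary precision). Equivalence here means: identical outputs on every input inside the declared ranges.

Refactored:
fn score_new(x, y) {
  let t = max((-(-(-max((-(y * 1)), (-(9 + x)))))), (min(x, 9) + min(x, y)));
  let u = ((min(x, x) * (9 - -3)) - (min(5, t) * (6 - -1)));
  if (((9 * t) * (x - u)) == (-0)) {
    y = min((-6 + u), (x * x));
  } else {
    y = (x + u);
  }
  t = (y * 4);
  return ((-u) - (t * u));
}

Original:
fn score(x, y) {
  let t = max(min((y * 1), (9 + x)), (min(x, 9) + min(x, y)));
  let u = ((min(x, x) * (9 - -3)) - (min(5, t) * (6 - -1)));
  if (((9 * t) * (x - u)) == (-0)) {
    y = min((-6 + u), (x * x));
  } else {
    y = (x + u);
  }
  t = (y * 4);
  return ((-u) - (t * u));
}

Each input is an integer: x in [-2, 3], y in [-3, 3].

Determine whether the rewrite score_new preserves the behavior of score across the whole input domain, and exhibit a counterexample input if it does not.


Behavior is preserved: although min/max/abs usage differs, the outputs never diverge.
Tracing x=0, y=2: score: t = 2; u = -14; (((9 * t) * (x - u)) == (-0)) -> false; y = -14; t = -56; return -770 | score_new: t = 2; u = -14; (((9 * t) * (x - u)) == (-0)) -> false; y = -14; t = -56; return -770 — matching result -770.
Checked all 42 inputs in the declared domain: the outputs agree on every one.
verdict: equivalent


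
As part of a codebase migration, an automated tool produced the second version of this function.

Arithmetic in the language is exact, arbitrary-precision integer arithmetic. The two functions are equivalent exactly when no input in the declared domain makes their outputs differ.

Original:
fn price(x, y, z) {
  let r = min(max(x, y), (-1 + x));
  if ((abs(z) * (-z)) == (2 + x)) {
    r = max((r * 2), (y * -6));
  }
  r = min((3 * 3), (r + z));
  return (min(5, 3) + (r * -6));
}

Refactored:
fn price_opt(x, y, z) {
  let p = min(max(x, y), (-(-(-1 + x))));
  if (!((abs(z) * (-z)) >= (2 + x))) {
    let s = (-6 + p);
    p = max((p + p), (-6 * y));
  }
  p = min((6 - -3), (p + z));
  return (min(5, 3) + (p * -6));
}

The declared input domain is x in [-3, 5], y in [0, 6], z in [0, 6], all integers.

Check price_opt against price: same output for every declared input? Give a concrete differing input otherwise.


The rewrite breaks on x=-3, y=0, z=1, where the results are -3 and 21.
price: r becomes -4; next ((abs(z) * (-z)) == (2 + x)) evaluates to true; next r becomes 0; next r becomes 1; next final value -3
price_opt: p becomes -4; next (!((abs(z) * (-z)) >= (2 + x))) evaluates to false; next p becomes -3; next final value 21
verdict: not equivalent; witness: x=-3, y=0, z=1


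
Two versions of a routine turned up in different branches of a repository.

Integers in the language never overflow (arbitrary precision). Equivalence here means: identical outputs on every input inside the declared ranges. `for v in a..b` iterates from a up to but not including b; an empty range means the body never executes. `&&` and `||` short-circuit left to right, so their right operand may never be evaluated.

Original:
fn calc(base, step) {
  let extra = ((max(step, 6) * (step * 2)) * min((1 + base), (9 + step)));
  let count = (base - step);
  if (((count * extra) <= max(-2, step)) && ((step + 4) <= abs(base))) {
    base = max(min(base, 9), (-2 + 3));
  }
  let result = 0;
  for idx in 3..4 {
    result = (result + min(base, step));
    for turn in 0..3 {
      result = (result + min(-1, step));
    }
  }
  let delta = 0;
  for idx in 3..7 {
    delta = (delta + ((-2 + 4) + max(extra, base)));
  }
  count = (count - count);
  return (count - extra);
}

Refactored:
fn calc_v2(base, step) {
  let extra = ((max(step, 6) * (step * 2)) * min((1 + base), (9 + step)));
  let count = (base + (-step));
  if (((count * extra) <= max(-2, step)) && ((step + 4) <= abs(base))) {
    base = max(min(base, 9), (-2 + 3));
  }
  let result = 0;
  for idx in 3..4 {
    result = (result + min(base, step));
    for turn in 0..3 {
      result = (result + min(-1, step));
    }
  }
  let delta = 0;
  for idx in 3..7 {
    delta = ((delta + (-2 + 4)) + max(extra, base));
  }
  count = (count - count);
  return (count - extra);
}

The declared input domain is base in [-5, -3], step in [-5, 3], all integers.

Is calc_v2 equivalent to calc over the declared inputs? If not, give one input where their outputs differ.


The two are interchangeable: arithmetic usage differs, and every declared input agrees.
Tracing base=-4, step=-1: calc: extra = 36; count = -3; (((count * extra) <= max(-2, step)) && ((step + 4) <= abs(base))) -> true; base = 1; result = 0; [idx=3]; result = -1; [turn=0]; result = -2; [turn=1]; result = -3; [turn=2]; result = -4; delta = 0; [idx=3]; delta = 38; [idx=4]; delta = 76; [idx=5]; delta = 114; [idx=6]; delta = 152; count = 0; return -36 | calc_v2: extra = 36; count = -3; (((count * extra) <= max(-2, step)) && ((step + 4) <= abs(base))) -> true; base = 1; result = 0; [idx=3]; result = -1; [turn=0]; result = -2; [turn=1]; result = -3; [turn=2]; result = -4; delta = 0; [idx=3]; delta = 38; [idx=4]; delta = 76; [idx=5]; delta = 114; [idx=6]; delta = 152; count = 0; return -36 — matching result -36.
Across all 27 domain points the two functions coincide.
verdict: equivalent


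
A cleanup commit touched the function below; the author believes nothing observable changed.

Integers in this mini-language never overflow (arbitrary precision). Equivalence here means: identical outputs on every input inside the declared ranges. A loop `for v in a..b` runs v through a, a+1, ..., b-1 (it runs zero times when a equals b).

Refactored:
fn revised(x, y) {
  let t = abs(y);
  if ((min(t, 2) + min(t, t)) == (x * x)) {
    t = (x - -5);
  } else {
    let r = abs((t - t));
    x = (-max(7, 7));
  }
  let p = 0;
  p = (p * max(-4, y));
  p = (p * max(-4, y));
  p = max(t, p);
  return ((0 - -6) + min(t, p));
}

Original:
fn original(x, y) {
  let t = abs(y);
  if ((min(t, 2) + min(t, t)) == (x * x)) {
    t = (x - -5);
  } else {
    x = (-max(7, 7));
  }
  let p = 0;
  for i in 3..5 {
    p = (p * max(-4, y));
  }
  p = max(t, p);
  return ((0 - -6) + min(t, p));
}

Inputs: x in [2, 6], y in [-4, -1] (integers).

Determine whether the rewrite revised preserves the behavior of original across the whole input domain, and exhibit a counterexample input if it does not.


Equivalent — the differences include min/max/abs usage differs, plus local variable names differ, plus constant usage differs, plus loop structure differs, plus arithmetic usage differs, plus statement counts differ, yet no declared input distinguishes the two.
Tracing x=3, y=-4: original: t becomes 4; next ((min(t, 2) + min(t, t)) == (x * x)) evaluates to false; next x becomes -7; next p becomes 0; next at i=3:; next p becomes 0; next at i=4:; next p becomes 0; next p becomes 4; next final value 10 | revised: t becomes 4; next ((min(t, 2) + min(t, t)) == (x * x)) evaluates to false; next r becomes 0; next x becomes -7; next p becomes 0; next p becomes 0; next p becomes 0; next p becomes 4; next final value 10 — matching result 10.
An exhaustive pass over the 20 declared inputs shows identical outputs.
verdict: equivalent


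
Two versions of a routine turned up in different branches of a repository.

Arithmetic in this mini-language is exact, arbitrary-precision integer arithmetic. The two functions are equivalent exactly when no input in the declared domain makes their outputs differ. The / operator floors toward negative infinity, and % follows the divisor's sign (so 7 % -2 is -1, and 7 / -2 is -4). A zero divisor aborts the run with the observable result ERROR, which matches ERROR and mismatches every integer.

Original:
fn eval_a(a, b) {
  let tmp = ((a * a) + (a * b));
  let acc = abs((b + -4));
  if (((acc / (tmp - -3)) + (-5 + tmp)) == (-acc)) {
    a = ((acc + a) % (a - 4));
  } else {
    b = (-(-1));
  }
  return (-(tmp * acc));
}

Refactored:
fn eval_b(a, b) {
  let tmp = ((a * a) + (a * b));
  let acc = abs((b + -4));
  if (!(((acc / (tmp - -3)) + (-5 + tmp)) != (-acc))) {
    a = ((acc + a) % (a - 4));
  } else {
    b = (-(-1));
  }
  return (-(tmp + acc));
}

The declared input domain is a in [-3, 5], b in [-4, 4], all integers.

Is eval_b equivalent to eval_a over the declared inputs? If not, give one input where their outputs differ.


Not equivalent: a=-3, b=-4 separates them (-168 vs -29).
eval_a: tmp becomes 21; next acc becomes 8; next (((acc / (tmp - -3)) + (-5 + tmp)) == (-acc)) evaluates to false; next b becomes 1; next final value -168
eval_b: tmp becomes 21; next acc becomes 8; next (!(((acc / (tmp - -3)) + (-5 + tmp)) != (-acc))) evaluates to false; next b becomes 1; next final value -29
verdict: not equivalent; witness: a=-3, b=-4


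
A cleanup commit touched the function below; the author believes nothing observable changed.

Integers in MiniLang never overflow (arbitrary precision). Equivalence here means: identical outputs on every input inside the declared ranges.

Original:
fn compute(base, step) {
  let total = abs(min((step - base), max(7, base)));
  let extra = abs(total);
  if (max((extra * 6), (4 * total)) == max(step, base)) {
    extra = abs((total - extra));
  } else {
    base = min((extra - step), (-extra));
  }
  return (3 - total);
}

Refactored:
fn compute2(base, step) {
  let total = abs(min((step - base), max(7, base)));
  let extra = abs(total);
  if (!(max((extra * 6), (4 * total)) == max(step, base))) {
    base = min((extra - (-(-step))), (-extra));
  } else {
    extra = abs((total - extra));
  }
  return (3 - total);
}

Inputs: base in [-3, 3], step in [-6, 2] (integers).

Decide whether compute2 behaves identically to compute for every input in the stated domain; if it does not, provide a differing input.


The two versions differ — the changes include boolean connective usage differs.
Tracing base=-1, step=-3: compute: total := 2 | extra := 2 | (max((extra * 6), (4 * total)) == max(step, base)): false | base := -2 | result 1 | compute2: total := 2 | extra := 2 | (!(max((extra * 6), (4 * total)) == max(step, base))): true | base := -2 | result 1 — matching result 1.
Across all 63 domain points the two functions coincide.
verdict: equivalent


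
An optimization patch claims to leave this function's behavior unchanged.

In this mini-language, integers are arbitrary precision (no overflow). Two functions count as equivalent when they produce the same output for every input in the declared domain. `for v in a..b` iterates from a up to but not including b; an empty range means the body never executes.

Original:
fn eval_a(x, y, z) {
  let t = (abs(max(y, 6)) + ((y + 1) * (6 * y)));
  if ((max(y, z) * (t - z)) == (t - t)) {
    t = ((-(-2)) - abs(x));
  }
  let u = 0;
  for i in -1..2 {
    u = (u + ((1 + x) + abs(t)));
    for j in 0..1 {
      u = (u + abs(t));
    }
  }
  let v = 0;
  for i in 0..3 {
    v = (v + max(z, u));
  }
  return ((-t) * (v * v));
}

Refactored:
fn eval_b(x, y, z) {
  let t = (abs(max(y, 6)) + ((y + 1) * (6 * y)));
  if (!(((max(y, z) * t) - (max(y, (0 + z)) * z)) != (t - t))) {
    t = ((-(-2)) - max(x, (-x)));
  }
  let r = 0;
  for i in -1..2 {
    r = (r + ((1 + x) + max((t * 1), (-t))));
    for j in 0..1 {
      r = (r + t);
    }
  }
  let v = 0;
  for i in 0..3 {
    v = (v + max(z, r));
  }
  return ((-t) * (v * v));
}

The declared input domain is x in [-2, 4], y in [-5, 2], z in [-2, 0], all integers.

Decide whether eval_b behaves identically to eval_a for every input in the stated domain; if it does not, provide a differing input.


Consider the input x=3, y=-5, z=0.
eval_a: t=126, then ((max(y, z) * (t - z)) == (t - t)) is true, then t=-1, then u=0, then (i=-1), then u=5, then (j=0), then u=6, then (i=0), then u=11, then (j=0), then u=12, then (i=1), then u=17, then (j=0), then u=18, then v=0, then (i=0), then v=18, then (i=1), then v=36, then (i=2), then v=54, then returns 2916
eval_b: t=126, then (!(((max(y, z) * t) - (max(y, (0 + z)) * z)) != (t - t))) is true, then t=-1, then r=0, then (i=-1), then r=5, then (j=0), then r=4, then (i=0), then r=9, then (j=0), then r=8, then (i=1), then r=13, then (j=0), then r=12, then v=0, then (i=0), then v=12, then (i=1), then v=24, then (i=2), then v=36, then returns 1296
2916 != 1296, so the rewrite changes behavior.
verdict: not equivalent; witness: x=3, y=-5, z=0


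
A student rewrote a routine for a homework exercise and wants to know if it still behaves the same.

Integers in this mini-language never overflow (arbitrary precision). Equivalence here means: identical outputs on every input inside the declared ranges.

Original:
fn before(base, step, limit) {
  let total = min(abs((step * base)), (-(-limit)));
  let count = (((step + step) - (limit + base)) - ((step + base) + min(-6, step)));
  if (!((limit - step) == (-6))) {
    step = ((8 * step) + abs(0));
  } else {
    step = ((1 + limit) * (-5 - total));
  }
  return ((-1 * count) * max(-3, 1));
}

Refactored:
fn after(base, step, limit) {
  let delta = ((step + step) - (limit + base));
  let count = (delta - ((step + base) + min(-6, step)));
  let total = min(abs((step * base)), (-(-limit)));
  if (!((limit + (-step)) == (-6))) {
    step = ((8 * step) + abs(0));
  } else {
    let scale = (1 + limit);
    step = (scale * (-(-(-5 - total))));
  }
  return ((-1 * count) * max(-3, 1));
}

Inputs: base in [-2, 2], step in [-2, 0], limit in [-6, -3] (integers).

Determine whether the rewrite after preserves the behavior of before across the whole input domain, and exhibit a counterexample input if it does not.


Side by side, the visible changes include: arithmetic usage differs, and statement counts differ, and local variable names differ.
As a probe, take base=-1, step=-1, limit=-5: before runs total=-5, then count=12, then (!((limit - step) == (-6))) is true, then step=-8, then returns -12; after runs delta=4, then count=12, then total=-5, then (!((limit + (-step)) == (-6))) is true, then step=-8, then returns -12; both end at -12.
An exhaustive pass over the 60 declared inputs shows identical outputs.
verdict: equivalent


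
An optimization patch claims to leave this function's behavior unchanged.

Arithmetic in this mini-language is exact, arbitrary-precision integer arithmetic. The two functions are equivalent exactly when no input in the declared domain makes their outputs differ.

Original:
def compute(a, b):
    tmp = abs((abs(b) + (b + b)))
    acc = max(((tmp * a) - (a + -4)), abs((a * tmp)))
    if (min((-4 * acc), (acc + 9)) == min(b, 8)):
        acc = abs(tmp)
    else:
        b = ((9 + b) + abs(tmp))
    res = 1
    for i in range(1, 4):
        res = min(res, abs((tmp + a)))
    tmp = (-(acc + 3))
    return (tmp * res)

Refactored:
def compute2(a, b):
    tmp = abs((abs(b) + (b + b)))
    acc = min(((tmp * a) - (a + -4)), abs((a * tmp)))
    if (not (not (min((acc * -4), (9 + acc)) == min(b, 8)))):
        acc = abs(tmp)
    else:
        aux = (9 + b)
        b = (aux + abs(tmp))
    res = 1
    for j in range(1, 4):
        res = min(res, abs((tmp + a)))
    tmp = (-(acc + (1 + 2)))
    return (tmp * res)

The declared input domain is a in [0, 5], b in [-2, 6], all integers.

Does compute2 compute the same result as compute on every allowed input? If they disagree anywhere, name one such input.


These are not equivalent — on a=0, b=-2 the outputs split (-7 vs -3).
compute: tmp = 2; acc = 4; (min((-4 * acc), (acc + 9)) == min(b, 8)) -> false; b = 9; res = 1; [i=1]; res = 1; [i=2]; res = 1; [i=3]; res = 1; tmp = -7; return -7
compute2: tmp = 2; acc = 0; (not (not (min((acc * -4), (9 + acc)) == min(b, 8)))) -> false; aux = 7; b = 9; res = 1; [j=1]; res = 1; [j=2]; res = 1; [j=3]; res = 1; tmp = -3; return -3
verdict: not equivalent; witness: a=0, b=-2


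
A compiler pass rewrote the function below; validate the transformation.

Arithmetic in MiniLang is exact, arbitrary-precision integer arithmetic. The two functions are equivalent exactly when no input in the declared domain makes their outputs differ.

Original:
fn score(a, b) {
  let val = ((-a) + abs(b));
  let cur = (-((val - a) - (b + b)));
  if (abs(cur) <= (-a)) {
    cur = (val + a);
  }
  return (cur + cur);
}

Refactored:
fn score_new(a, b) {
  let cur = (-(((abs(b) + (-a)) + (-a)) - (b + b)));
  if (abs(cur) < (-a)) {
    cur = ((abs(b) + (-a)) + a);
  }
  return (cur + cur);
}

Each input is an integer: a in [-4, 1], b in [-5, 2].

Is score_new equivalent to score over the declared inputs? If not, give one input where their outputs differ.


On input a=-2, b=2, score returns 4 while score_new returns -4.
verdict: not equivalent; witness: a=-2, b=2


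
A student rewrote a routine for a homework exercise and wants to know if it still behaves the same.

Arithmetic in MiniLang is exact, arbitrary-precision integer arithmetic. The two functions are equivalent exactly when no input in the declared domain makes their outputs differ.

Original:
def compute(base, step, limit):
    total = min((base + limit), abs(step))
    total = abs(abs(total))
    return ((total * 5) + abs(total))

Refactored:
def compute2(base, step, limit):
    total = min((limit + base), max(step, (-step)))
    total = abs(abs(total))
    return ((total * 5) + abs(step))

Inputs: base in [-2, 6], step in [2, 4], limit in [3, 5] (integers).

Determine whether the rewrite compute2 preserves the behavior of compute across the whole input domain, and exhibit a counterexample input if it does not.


Try base=-2, step=2, limit=3.
compute: total = 1; total = 1; return 6
compute2: total = 1; total = 1; return 7
6 against 7: the behavior changed.
verdict: not equivalent; witness: base=-2, step=2, limit=3


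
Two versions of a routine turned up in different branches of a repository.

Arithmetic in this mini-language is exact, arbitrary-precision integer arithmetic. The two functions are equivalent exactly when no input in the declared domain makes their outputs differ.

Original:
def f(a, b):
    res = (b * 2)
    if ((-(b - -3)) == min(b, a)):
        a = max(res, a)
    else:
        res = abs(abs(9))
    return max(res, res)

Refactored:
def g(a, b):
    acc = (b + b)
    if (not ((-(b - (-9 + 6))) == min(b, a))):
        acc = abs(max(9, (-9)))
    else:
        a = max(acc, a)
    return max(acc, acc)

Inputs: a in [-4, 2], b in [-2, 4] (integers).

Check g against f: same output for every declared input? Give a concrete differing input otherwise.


Equivalent — the differences include constant usage differs, local variable names differ, min/max/abs usage differs, boolean connective usage differs, arithmetic usage differs, yet no declared input distinguishes the two.
Tracing a=-2, b=3: f: res becomes 6; next ((-(b - -3)) == min(b, a)) evaluates to false; next res becomes 9; next final value 9 | g: acc becomes 6; next (not ((-(b - (-9 + 6))) == min(b, a))) evaluates to true; next acc becomes 9; next final value 9 — matching result 9.
Sweeping the whole domain (49 inputs) finds no disagreement.
verdict: equivalent


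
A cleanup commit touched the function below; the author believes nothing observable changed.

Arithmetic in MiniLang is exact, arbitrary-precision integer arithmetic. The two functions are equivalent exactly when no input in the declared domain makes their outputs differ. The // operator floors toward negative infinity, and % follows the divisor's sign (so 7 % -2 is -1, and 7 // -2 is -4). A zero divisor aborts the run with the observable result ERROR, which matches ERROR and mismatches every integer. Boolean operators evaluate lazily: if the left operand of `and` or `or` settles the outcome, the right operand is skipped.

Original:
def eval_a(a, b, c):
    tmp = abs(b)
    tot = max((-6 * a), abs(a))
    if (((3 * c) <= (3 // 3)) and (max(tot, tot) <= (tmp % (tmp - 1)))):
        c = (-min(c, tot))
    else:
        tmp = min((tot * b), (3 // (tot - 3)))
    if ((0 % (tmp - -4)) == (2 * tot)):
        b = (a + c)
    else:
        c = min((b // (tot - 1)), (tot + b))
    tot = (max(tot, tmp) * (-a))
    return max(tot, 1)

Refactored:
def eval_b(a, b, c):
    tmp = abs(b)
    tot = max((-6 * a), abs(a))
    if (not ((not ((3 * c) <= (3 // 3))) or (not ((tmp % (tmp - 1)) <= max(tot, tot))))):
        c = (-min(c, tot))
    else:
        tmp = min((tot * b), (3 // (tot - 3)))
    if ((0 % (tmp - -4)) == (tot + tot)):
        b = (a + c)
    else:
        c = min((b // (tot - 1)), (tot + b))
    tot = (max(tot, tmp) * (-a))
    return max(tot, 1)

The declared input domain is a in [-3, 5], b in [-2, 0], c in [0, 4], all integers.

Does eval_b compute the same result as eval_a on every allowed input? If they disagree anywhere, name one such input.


The rewrite breaks on a=2, b=-2, c=0, where the results are ERROR and 1.
eval_a: tmp := 2 | tot := 2 | (((3 * c) <= (3 // 3)) and (max(tot, tot) <= (tmp % (tmp - 1)))): false | tmp := -4 | divide-by-zero, output ERROR
eval_b: tmp := 2 | tot := 2 | (not ((not ((3 * c) <= (3 // 3))) or (not ((tmp % (tmp - 1)) <= max(tot, tot))))): true | c := 0 | ((0 % (tmp - -4)) == (tot + tot)): false | c := -2 | tot := -4 | result 1
verdict: not equivalent; witness: a=2, b=-2, c=0


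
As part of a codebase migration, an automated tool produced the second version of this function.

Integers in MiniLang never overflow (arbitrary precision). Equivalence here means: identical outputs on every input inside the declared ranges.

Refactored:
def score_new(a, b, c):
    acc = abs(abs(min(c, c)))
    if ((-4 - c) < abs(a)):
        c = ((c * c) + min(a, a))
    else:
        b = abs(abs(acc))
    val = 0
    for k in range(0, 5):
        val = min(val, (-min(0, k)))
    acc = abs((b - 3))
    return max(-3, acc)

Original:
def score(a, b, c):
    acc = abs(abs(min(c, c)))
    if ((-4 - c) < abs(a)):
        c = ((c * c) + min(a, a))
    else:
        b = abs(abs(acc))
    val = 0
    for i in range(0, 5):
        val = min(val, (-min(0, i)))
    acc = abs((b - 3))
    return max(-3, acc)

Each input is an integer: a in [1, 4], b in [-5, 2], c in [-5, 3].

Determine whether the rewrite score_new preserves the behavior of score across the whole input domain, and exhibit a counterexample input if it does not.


Behavior is preserved: although local variable names differ, the outputs never diverge.
Tracing a=3, b=-5, c=2: score: acc = 2; ((-4 - c) < abs(a)) -> true; c = 7; val = 0; [i=0]; val = 0; [i=1]; val = 0; [i=2]; val = 0; [i=3]; val = 0; [i=4]; val = 0; acc = 8; return 8 | score_new: acc = 2; ((-4 - c) < abs(a)) -> true; c = 7; val = 0; [k=0]; val = 0; [k=1]; val = 0; [k=2]; val = 0; [k=3]; val = 0; [k=4]; val = 0; acc = 8; return 8 — matching result 8.
Checked all 288 inputs in the declared domain: the outputs agree on every one.
verdict: equivalent


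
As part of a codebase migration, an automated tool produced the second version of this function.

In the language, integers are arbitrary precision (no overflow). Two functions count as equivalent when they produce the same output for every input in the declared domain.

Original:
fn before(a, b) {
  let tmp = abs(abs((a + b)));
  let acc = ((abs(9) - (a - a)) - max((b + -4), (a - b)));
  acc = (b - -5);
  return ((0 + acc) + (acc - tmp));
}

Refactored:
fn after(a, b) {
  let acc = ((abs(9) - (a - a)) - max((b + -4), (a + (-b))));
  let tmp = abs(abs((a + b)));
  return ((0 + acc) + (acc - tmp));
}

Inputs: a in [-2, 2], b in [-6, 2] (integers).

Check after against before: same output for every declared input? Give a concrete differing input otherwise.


Run the pair on a=-2, b=-6.
before: tmp := 8 | acc := 5 | acc := -1 | result -10
after: acc := 5 | tmp := 8 | result 2
-10 != 2, so the rewrite changes behavior.
verdict: not equivalent; witness: a=-2, b=-6


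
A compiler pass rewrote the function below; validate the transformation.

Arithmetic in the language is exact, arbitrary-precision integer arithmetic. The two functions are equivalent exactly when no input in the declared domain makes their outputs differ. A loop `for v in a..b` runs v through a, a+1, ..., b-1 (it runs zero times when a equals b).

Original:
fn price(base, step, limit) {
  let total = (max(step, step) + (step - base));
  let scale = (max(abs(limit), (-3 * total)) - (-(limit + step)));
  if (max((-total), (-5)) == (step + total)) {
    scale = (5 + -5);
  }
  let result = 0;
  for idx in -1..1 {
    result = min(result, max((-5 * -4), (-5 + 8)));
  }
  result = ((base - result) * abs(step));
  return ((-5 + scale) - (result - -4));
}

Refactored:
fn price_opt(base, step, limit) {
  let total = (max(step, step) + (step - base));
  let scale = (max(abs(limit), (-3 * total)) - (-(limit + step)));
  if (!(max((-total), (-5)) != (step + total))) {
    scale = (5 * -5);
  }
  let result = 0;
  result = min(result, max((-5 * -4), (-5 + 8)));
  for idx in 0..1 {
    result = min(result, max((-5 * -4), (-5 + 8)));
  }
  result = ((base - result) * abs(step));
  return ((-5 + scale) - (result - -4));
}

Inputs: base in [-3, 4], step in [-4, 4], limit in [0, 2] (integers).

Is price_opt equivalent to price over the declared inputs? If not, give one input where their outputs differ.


Run the pair on base=0, step=0, limit=0.
price: total becomes 0; next scale becomes 0; next (max((-total), (-5)) == (step + total)) evaluates to true; next scale becomes 0; next result becomes 0; next at idx=-1:; next result becomes 0; next at idx=0:; next result becomes 0; next result becomes 0; next final value -9
price_opt: total becomes 0; next scale becomes 0; next (!(max((-total), (-5)) != (step + total))) evaluates to true; next scale becomes -25; next result becomes 0; next result becomes 0; next at idx=0:; next result becomes 0; next result becomes 0; next final value -34
-9 against -34: the behavior changed.
verdict: not equivalent; witness: base=0, step=0, limit=0


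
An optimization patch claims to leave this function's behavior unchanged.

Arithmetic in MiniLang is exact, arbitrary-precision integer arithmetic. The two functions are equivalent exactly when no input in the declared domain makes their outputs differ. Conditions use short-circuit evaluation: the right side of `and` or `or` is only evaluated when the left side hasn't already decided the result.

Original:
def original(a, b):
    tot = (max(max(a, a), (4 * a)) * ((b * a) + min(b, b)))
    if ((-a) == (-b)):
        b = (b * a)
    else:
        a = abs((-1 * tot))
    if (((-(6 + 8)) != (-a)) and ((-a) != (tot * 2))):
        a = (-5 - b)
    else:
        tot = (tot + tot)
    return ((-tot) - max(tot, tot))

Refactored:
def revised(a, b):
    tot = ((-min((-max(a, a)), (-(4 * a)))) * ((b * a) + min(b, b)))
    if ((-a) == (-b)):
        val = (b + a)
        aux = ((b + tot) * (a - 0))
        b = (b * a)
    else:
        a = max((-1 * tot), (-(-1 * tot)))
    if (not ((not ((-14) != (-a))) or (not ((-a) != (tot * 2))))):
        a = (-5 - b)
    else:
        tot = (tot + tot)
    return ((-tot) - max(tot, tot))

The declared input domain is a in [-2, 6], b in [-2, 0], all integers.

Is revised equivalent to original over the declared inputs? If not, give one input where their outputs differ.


The two versions differ — the changes include statement counts differ, plus arithmetic usage differs, plus local variable names differ, plus boolean connective usage differs, plus min/max/abs usage differs, plus constant usage differs.
One worked example (a=2, b=-2) — original: tot=-48, then ((-a) == (-b)) is false, then a=48, then (((-(6 + 8)) != (-a)) and ((-a) != (tot * 2))) is true, then a=-3, then returns 96; revised: tot=-48, then ((-a) == (-b)) is false, then a=48, then (not ((not ((-14) != (-a))) or (not ((-a) != (tot * 2))))) is true, then a=-3, then returns 96; agreement on 96.
An exhaustive pass over the 27 declared inputs shows identical outputs.
verdict: equivalent


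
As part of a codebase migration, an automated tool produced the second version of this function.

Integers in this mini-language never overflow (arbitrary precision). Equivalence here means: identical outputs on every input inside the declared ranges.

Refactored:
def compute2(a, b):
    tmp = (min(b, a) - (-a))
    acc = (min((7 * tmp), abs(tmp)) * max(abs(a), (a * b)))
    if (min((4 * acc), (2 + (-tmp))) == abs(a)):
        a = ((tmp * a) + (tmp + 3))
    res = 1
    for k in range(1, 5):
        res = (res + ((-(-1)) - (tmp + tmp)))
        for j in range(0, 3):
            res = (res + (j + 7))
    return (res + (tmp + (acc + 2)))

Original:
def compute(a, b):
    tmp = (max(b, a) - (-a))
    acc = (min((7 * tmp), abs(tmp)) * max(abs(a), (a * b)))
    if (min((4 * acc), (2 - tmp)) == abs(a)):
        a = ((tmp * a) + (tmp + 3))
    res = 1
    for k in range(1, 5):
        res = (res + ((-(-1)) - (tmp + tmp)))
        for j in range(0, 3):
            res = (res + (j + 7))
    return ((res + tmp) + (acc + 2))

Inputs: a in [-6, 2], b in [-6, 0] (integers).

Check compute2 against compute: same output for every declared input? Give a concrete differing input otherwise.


The rewrite breaks on a=-6, b=-5, where the results are -2130 and -2333.
compute: tmp := -11 | acc := -2310 | (min((4 * acc), (2 - tmp)) == abs(a)): false | res := 1 | iter k=1: | res := 24 | iter j=0: | res := 31 | iter j=1: | res := 39 | iter j=2: | res := 48 | iter k=2: | res := 71 | iter j=0: | res := 78 | iter j=1: | res := 86 | iter j=2: | res := 95 | iter k=3: | res := 118 | iter j=0: | res := 125 | iter j=1: | res := 133 | iter j=2: | res := 142 | iter k=4: | res := 165 | iter j=0: | res := 172 | iter j=1: | res := 180 | iter j=2: | res := 189 | result -2130
compute2: tmp := -12 | acc := -2520 | (min((4 * acc), (2 + (-tmp))) == abs(a)): false | res := 1 | iter k=1: | res := 26 | iter j=0: | res := 33 | iter j=1: | res := 41 | iter j=2: | res := 50 | iter k=2: | res := 75 | iter j=0: | res := 82 | iter j=1: | res := 90 | iter j=2: | res := 99 | iter k=3: | res := 124 | iter j=0: | res := 131 | iter j=1: | res := 139 | iter j=2: | res := 148 | iter k=4: | res := 173 | iter j=0: | res := 180 | iter j=1: | res := 188 | iter j=2: | res := 197 | result -2333
verdict: not equivalent; witness: a=-6, b=-5


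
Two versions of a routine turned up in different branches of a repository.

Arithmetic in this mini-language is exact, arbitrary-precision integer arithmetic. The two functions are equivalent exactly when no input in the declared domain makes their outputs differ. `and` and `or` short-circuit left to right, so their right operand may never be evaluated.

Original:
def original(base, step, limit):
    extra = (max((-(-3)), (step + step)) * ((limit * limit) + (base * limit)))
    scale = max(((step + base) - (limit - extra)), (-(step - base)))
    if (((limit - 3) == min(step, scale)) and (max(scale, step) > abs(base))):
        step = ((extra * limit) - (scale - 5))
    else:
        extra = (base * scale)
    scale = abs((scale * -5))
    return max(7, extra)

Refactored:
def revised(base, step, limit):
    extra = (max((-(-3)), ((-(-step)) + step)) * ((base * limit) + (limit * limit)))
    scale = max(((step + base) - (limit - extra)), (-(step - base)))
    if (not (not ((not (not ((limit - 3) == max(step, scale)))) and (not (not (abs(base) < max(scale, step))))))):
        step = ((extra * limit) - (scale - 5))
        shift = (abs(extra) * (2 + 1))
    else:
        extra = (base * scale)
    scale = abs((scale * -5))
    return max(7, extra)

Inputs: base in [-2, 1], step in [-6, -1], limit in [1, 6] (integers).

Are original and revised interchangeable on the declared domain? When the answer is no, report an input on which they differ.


There is a counterexample at base=0, step=-1, limit=2: 12 on one side, 7 on the other.
original: extra becomes 12; next scale becomes 9; next (((limit - 3) == min(step, scale)) and (max(scale, step) > abs(base))) evaluates to true; next step becomes 20; next scale becomes 45; next final value 12
revised: extra becomes 12; next scale becomes 9; next (not (not ((not (not ((limit - 3) == max(step, scale)))) and (not (not (abs(base) < max(scale, step))))))) evaluates to false; next extra becomes 0; next scale becomes 45; next final value 7
verdict: not equivalent; witness: base=0, step=-1, limit=2


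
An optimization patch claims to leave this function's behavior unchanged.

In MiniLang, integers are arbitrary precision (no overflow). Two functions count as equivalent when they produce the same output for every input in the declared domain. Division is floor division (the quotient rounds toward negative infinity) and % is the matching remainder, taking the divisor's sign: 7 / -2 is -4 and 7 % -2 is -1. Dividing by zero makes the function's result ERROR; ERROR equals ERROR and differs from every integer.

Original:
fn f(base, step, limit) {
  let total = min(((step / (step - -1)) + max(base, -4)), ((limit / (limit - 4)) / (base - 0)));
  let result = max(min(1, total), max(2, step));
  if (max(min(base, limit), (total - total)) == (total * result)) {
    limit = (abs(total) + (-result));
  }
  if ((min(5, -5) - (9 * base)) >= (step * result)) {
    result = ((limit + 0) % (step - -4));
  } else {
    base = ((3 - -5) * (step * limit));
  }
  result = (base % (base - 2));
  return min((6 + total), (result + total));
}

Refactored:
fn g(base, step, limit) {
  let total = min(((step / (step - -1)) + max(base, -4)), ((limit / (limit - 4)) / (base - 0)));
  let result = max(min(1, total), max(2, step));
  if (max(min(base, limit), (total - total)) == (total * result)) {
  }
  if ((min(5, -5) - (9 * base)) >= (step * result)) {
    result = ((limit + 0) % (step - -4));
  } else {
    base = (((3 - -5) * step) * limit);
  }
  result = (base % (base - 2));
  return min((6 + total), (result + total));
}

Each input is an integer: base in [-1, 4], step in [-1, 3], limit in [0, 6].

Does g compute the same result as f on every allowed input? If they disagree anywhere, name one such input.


Not equivalent: base=1, step=1, limit=0 separates them (-16 vs 0).
f: total=0, then result=2, then (max(min(base, limit), (total - total)) == (total * result)) is true, then limit=-2, then ((min(5, -5) - (9 * base)) >= (step * result)) is false, then base=-16, then result=-16, then returns -16
g: total=0, then result=2, then (max(min(base, limit), (total - total)) == (total * result)) is true, then ((min(5, -5) - (9 * base)) >= (step * result)) is false, then base=0, then result=0, then returns 0
verdict: not equivalent; witness: base=1, step=1, limit=0


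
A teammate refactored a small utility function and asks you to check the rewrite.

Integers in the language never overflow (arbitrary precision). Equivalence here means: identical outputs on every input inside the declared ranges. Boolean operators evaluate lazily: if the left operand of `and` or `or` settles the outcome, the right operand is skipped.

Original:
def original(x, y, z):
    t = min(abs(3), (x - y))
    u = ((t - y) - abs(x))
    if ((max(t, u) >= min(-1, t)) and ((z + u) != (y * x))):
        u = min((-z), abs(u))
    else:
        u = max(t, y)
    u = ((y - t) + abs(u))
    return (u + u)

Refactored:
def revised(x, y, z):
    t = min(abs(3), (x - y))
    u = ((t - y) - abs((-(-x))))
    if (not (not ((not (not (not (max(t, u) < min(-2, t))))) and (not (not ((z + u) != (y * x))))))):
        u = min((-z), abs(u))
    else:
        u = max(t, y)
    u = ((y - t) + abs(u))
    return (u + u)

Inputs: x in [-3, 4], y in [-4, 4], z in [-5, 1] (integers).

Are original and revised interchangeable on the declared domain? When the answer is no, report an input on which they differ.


The edit looks behavioral (`-1` became `-2`), but over these ranges it never changes the outcome.
As a probe, take x=-3, y=1, z=1: original runs t = -4; u = -8; ((max(t, u) >= min(-1, t)) and ((z + u) != (y * x))) -> true; u = -1; u = 6; return 12; revised runs t = -4; u = -8; (not (not ((not (not (not (max(t, u) < min(-2, t))))) and (not (not ((z + u) != (y * x))))))) -> true; u = -1; u = 6; return 12; both end at 12.
Sweeping the whole domain (504 inputs) finds no disagreement.
verdict: equivalent
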